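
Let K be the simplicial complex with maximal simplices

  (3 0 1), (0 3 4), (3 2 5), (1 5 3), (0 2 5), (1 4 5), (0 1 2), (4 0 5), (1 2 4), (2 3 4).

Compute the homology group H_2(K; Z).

K has 6 vertices, 15 edges, 10 triangles.
rank ∂_2 = 10, rank ∂_3 = 0 ⇒ b_2 = 10 − 10 − 0 = 0. So H_2 ≅ 0.

H_2 ≅ 0.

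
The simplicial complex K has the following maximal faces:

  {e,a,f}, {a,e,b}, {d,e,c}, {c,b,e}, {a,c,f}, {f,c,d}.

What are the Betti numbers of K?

Fix the vertex order a < b < c < d < e < f and write every simplex with vertices in increasing order. Then dim K = 2 and the simplices of K are:

  0-simplices (6): a, b, c, d, e, f
  1-simplices (12): ab, ac, ae, af, bc, be, cd, ce, cf, de, df, ef
  2-simplices (6): abe, acf, aef, bce, cde, cdf

Hence C_0 ≅ Z^6, C_1 ≅ Z^12, C_2 ≅ Z^6.

∂_1: C_1 → C_0 maps an edge to its endpoints' difference, ∂[p,q] = q − p. For instance
  ∂de = e − d.
The 6×12 boundary matrix has rank 5 and Smith normal form diag(1,1,1,1,1).

Boundary ∂_2: C_2 → C_1 acts by ∂[p,q,r] = [q,r] − [p,r] + [p,q]. For instance
  ∂aef = ef − af + ae,
  ∂cdf = df − cf + cd.
This gives a 12×6 integer matrix of rank 6; reducing to Smith normal form yields diagonal entries (1,1,1,1,1,1).

Computing H_k = (kernel of ∂_k) / (image of ∂_{k+1}):

  H_0: rank C_0 − rank ∂_1 = 6 − 5 = 1, and the invariant factors of ∂_1 are all 1, so H_0 = Z.
  H_1: rank ker ∂_1 − rank ∂_2 = (12 − 5) − 6 = 1, and the invariant factors of ∂_2 are all 1, so H_1 = Z.
  H_2: rank ker ∂_2 − rank ∂_3 = (6 − 6) − 0 = 0, and there is no ∂_3, so H_2 = 0.

Hence the Betti numbers are b_0 = 1, b_1 = 1, b_2 = 0.

b_0 = 1, b_1 = 1, b_2 = 0.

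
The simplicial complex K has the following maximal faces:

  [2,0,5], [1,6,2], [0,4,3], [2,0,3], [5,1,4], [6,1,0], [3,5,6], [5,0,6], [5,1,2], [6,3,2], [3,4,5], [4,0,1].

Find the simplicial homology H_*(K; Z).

H_0 = Z,  H_1 = Z_2,  H_2 = 0.

Take the total order 0 < 1 < 2 < 3 < 4 < 5 < 6 on the vertex set. Then K (dimension 2) consists of the simplices:

  0-simplices (7): [0], [1], [2], [3], [4], [5], [6]
  1-simplices (18): [0,1], [0,2], [0,3], [0,4], [0,5], [0,6], [1,2], [1,4], [1,5], [1,6], [2,3], [2,5], [2,6], [3,4], [3,5], [3,6], [4,5], [5,6]
  2-simplices (12): [0,1,4], [0,1,6], [0,2,3], [0,2,5], [0,3,4], [0,5,6], [1,2,5], [1,2,6], [1,4,5], [2,3,6], [3,4,5], [3,5,6]

giving chain groups C_0 ≅ Z^7, C_1 ≅ Z^18, C_2 ≅ Z^12.

∂_1: C_1 → C_0 is given by ∂[p,q] = [q] − [p].
This gives a 7×18 integer matrix of rank 6; reducing to Smith normal form yields diagonal entries (1,1,1,1,1,1).

The boundary map ∂_2: C_2 → C_1 sends each 2-simplex [p,q,r] to [q,r] − [p,r] + [p,q]. For instance
  ∂[1,2,5] = [2,5] − [1,5] + [1,2],
  ∂[1,2,6] = [2,6] − [1,6] + [1,2].
As a 18×12 matrix over Z this has rank 12, with invariant factors (1,1,1,1,1,1,1,1,1,1,1,2).

Now H_k = ker ∂_k / im ∂_{k+1}, so:

  H_0: rank C_0 − rank ∂_1 = 7 − 6 = 1, and the invariant factors of ∂_1 are all 1, so H_0 = Z.
  H_1: rank ker ∂_1 − rank ∂_2 = (18 − 6) − 12 = 0, and ∂_2 has invariant factor 2 > 1, so H_1 = Z_2.
  H_2: rank ker ∂_2 − rank ∂_3 = (12 − 12) − 0 = 0, and there is no ∂_3, so H_2 = 0.

As a check, the Euler characteristic is 7 − 18 + 12 = 1, which agrees with 1 − 0 + 0 = 1.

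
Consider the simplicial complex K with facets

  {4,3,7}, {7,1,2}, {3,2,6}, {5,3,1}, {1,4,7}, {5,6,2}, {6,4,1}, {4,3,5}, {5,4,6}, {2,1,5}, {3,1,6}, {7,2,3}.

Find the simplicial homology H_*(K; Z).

We work with the vertex ordering 1 < 2 < 3 < 4 < 5 < 6 < 7. The simplices of K, each written with vertices in increasing order, are:

  0-simplices (7): [1], [2], [3], [4], [5], [6], [7]
  1-simplices (18): [1,2], [1,3], [1,4], [1,5], [1,6], [1,7], [2,3], [2,5], [2,6], [2,7], [3,4], [3,5], [3,6], [3,7], [4,5], [4,6], [4,7], [5,6]
  2-simplices (12): [1,2,5], [1,2,7], [1,3,5], [1,3,6], [1,4,6], [1,4,7], [2,3,6], [2,3,7], [2,5,6], [3,4,5], [3,4,7], [4,5,6]

so the chain groups are C_0 ≅ Z^7, C_1 ≅ Z^18, C_2 ≅ Z^12.

Boundary ∂_1: C_1 → C_0 maps an edge to its endpoints' difference, ∂[p,q] = q − p. For instance
  ∂[2,7] = [7] − [2].
The 7×18 boundary matrix has rank 6 and Smith normal form diag(1,1,1,1,1,1).

Boundary ∂_2: C_2 → C_1 sends each 2-simplex [p,q,r] to [q,r] − [p,r] + [p,q]. For instance
  ∂[2,5,6] = [5,6] − [2,6] + [2,5],
  ∂[2,3,7] = [3,7] − [2,7] + [2,3].
The 18×12 boundary matrix has rank 12 and Smith normal form diag(1,1,1,1,1,1,1,1,1,1,1,2).

From H_k ≅ ker(∂_k) / im(∂_{k+1}) we obtain:

  H_0: rank C_0 − rank ∂_1 = 7 − 6 = 1, and the invariant factors of ∂_1 are all 1, so H_0 ≅ Z.
  H_1: rank ker ∂_1 − rank ∂_2 = (18 − 6) − 12 = 0, and ∂_2 has invariant factor 2 > 1, so H_1 ≅ Z_2.
  H_2: rank ker ∂_2 − rank ∂_3 = (12 − 12) − 0 = 0, and there is no ∂_3, so H_2 ≅ 0.

H_0 = Z,  H_1 = Z_2,  H_2 = 0.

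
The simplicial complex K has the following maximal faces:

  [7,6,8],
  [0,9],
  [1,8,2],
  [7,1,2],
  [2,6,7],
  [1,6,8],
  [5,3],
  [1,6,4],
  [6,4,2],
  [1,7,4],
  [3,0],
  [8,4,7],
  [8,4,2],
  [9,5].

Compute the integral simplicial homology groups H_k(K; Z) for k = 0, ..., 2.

H_0 ≅ Z^2,  H_1 ≅ Z ⊕ Z/2Z,  H_2 = 0.

K has 10 vertices, 19 edges, 10 triangles.
rank ∂_0 = 0, rank ∂_1 = 8 ⇒ b_0 = 10 − 0 − 8 = 2; all invariant factors of ∂_1 are 1 so no torsion. So H_0 = Z^2.
rank ∂_1 = 8, rank ∂_2 = 10 ⇒ b_1 = 19 − 8 − 10 = 1; ∂_2 has invariant factor(s) [2] giving torsion. So H_1 = Z ⊕ Z/2Z.
rank ∂_2 = 10, rank ∂_3 = 0 ⇒ b_2 = 10 − 10 − 0 = 0. So H_2 = 0.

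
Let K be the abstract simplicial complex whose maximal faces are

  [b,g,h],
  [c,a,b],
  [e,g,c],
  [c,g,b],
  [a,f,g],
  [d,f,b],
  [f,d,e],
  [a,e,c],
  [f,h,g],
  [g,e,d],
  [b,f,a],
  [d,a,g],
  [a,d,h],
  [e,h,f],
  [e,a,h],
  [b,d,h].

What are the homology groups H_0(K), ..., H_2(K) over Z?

Take the total order a < b < c < d < e < f < g < h on the vertex set. Then K (dimension 2) consists of the simplices:

  0-simplices (8): a, b, c, d, e, f, g, h
  1-simplices (24): ab, ac, ad, ae, af, ag, ah, bc, bd, bf, bg, bh, ce, cg, de, df, dg, dh, ef, eg, eh, fg, fh, gh
  2-simplices (16): abc, abf, ace, adg, adh, aeh, afg, bcg, bdf, bdh, bgh, ceg, def, deg, efh, fgh

giving chain groups C_0 ≅ Z^8, C_1 ≅ Z^24, C_2 ≅ Z^16.

∂_1: C_1 → C_0 maps an edge to its endpoints' difference, ∂[p,q] = q − p.
This gives a 8×24 integer matrix of rank 7; reducing to Smith normal form yields diagonal entries (1,1,1,1,1,1,1).

∂_2: C_2 → C_1 sends each 2-simplex [p,q,r] to [q,r] − [p,r] + [p,q]. For instance
  ∂abf = bf − af + ab,
  ∂adg = dg − ag + ad.
The 24×16 boundary matrix has rank 15 and Smith normal form diag(1,1,1,1,1,1,1,1,1,1,1,1,1,1,1).

From H_k ≅ ker(∂_k) / im(∂_{k+1}) we obtain:

  H_0: rank C_0 − rank ∂_1 = 8 − 7 = 1, and the invariant factors of ∂_1 are all 1, so H_0 ≅ Z.
  H_1: rank ker ∂_1 − rank ∂_2 = (24 − 7) − 15 = 2, and the invariant factors of ∂_2 are all 1, so H_1 ≅ Z^2.
  H_2: rank ker ∂_2 − rank ∂_3 = (16 − 15) − 0 = 1, and there is no ∂_3, so H_2 ≅ Z.

(K is a triangulation of the torus T^2.)

H_0 = Z,  H_1 = Z^2,  H_2 = Z.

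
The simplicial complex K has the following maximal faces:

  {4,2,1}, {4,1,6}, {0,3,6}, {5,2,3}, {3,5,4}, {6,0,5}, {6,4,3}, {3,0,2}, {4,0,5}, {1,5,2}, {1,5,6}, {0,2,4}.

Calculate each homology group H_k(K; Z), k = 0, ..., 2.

H_0 = Z,  H_1 = Z/2,  H_2 = 0.

K has 7 vertices, 18 edges, 12 triangles.
rank ∂_0 = 0, rank ∂_1 = 6 ⇒ b_0 = 7 − 0 − 6 = 1; all invariant factors of ∂_1 are 1 so no torsion. So H_0 ≅ Z.
rank ∂_1 = 6, rank ∂_2 = 12 ⇒ b_1 = 18 − 6 − 12 = 0; ∂_2 has invariant factor(s) [2] giving torsion. So H_1 ≅ Z/2.
rank ∂_2 = 12, rank ∂_3 = 0 ⇒ b_2 = 12 − 12 − 0 = 0. So H_2 ≅ 0.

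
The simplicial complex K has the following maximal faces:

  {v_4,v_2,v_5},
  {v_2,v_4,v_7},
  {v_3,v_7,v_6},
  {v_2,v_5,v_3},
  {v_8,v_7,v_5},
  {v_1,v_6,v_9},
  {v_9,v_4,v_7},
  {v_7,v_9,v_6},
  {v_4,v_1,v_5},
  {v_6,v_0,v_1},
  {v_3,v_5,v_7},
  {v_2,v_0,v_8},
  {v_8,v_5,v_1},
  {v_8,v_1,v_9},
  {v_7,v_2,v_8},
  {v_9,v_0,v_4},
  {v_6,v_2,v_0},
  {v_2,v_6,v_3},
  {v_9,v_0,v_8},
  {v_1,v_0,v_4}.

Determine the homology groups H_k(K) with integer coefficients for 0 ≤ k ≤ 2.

H_0 = Z,  H_1 = Z × Z/2,  H_2 = 0.

Take the total order v_0 < v_1 < v_2 < v_3 < v_4 < v_5 < v_6 < v_7 < v_8 < v_9 on the vertex set. Then K (dimension 2) consists of the simplices:

  0-simplices (10): [v_0], [v_1], [v_2], [v_3], [v_4], [v_5], [v_6], [v_7], [v_8], [v_9]
  1-simplices (30): (30 of them)
  2-simplices (20): (20 of them)

Hence C_0 ≅ Z^10, C_1 ≅ Z^30, C_2 ≅ Z^20.

Boundary ∂_1: C_1 → C_0 maps an edge to its endpoints' difference, ∂[p,q] = q − p.
This gives a 10×30 integer matrix of rank 9; reducing to Smith normal form yields diagonal entries (1,1,1,1,1,1,1,1,1).

Boundary ∂_2: C_2 → C_1 maps a triangle to the signed sum of its edges. For instance
  ∂[v_2,v_7,v_8] = [v_7,v_8] − [v_2,v_8] + [v_2,v_7],
  ∂[v_2,v_4,v_5] = [v_4,v_5] − [v_2,v_5] + [v_2,v_4].
The 30×20 boundary matrix has rank 20 and Smith normal form diag(1,1,1,1,1,1,1,1,1,1,1,1,1,1,1,1,1,1,1,2).

Now H_k = ker ∂_k / im ∂_{k+1}, so:

  H_0: rank C_0 − rank ∂_1 = 10 − 9 = 1, and the invariant factors of ∂_1 are all 1, so H_0 = Z.
  H_1: rank ker ∂_1 − rank ∂_2 = (30 − 9) − 20 = 1, and ∂_2 has invariant factor 2 > 1, so H_1 = Z × Z/2.
  H_2: rank ker ∂_2 − rank ∂_3 = (20 − 20) − 0 = 0, and there is no ∂_3, so H_2 = 0.

As a check, the Euler characteristic is 10 − 30 + 20 = 0, which agrees with 1 − 1 + 0 = 0.
(K is a triangulation of the Klein bottle.)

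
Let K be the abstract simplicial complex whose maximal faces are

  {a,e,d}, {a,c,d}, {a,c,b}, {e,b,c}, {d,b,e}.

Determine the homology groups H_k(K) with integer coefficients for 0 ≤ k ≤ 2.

H_0 = Z,  H_1 = Z,  H_2 = 0.

We work with the vertex ordering a < b < c < d < e. The simplices of K, each written with vertices in increasing order, are:

  0-simplices (5): a, b, c, d, e
  1-simplices (10): ab, ac, ad, ae, bc, bd, be, cd, ce, de
  2-simplices (5): abc, acd, ade, bce, bde

Hence C_0 ≅ Z^5, C_1 ≅ Z^10, C_2 ≅ Z^5.

∂_1: C_1 → C_0 sends each edge [p,q] (with p < q) to q − p. For instance
  ∂be = e − b.
The resulting 5×10 matrix has rank 4, and its Smith normal form has invariant factors (1,1,1,1).

∂_2: C_2 → C_1 maps a triangle to the signed sum of its edges. For instance
  ∂acd = cd − ad + ac,
  ∂bce = ce − be + bc.
The resulting 10×5 matrix has rank 5, and its Smith normal form has invariant factors (1,1,1,1,1).

Computing H_k = (kernel of ∂_k) / (image of ∂_{k+1}):

  H_0: rank C_0 − rank ∂_1 = 5 − 4 = 1, and the invariant factors of ∂_1 are all 1, so H_0 ≅ Z.
  H_1: rank ker ∂_1 − rank ∂_2 = (10 − 4) − 5 = 1, and the invariant factors of ∂_2 are all 1, so H_1 ≅ Z.
  H_2: rank ker ∂_2 − rank ∂_3 = (5 − 5) − 0 = 0, and there is no ∂_3, so H_2 ≅ 0.

As a check, the Euler characteristic is 5 − 10 + 5 = 0, which agrees with 1 − 1 + 0 = 0.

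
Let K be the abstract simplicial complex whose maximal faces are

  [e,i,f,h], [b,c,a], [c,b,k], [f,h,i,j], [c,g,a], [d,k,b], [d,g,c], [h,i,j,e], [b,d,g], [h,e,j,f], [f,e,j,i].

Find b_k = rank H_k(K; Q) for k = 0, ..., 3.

b_0 = 2, b_1 = 1, b_2 = 0, b_3 = 1.

We work with the vertex ordering a < b < c < d < e < f < g < h < i < j < k. The simplices of K, each written with vertices in increasing order, are:

  0-simplices (11): a, b, c, d, e, f, g, h, i, j, k
  1-simplices (22): ab, ac, ag, bc, bd, bg, bk, cd, cg, ck, dg, dk, ef, eh, ei, ej, fh, fi, fj, hi, hj, ij
  2-simplices (16): abc, acg, bck, bdg, bdk, cdg, efh, efi, efj, ehi, ehj, eij, fhi, fhj, fij, hij
  3-simplices (5): efhi, efhj, efij, ehij, fhij

Hence C_0 ≅ Z^11, C_1 ≅ Z^22, C_2 ≅ Z^16, C_3 ≅ Z^5.

∂_1: C_1 → C_0 maps an edge to its endpoints' difference, ∂[p,q] = q − p. For instance
  ∂eh = h − e.
This gives a 11×22 integer matrix of rank 9; reducing to Smith normal form yields diagonal entries (1,1,1,1,1,1,1,1,1).

Boundary ∂_2: C_2 → C_1 acts by ∂[p,q,r] = [q,r] − [p,r] + [p,q]. For instance
  ∂efi = fi − ei + ef,
  ∂efh = fh − eh + ef.
As a 22×16 matrix over Z this has rank 12, with invariant factors (1,1,1,1,1,1,1,1,1,1,1,1).

Boundary ∂_3: C_3 → C_2 sends each 3-simplex σ to the alternating sum Σ_i (−1)^i (σ with its i-th vertex removed). For instance
  ∂efhi = fhi − ehi + efi − efh,
  ∂ehij = hij − eij + ehj − ehi.
As a 16×5 matrix over Z this has rank 4, with invariant factors (1,1,1,1).

Computing H_k = (kernel of ∂_k) / (image of ∂_{k+1}):

  H_0: rank C_0 − rank ∂_1 = 11 − 9 = 2, and the invariant factors of ∂_1 are all 1, so H_0 ≅ Z^2.
  H_1: rank ker ∂_1 − rank ∂_2 = (22 − 9) − 12 = 1, and the invariant factors of ∂_2 are all 1, so H_1 ≅ Z.
  H_2: rank ker ∂_2 − rank ∂_3 = (16 − 12) − 4 = 0, and the invariant factors of ∂_3 are all 1, so H_2 ≅ 0.
  H_3: rank ker ∂_3 − rank ∂_4 = (5 − 4) − 0 = 1, and there is no ∂_4, so H_3 ≅ Z.

As a check, the Euler characteristic is 11 − 22 + 16 − 5 = 0, which agrees with 2 − 1 + 0 − 1 = 0.

Hence the Betti numbers are b_0 = 2, b_1 = 1, b_2 = 0, b_3 = 1.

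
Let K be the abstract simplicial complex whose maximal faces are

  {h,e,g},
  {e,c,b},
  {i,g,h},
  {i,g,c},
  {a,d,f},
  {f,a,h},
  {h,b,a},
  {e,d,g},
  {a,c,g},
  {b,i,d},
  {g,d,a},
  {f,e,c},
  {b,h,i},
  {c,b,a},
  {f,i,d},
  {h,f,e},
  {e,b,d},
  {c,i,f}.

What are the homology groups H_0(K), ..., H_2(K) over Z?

Fix the vertex order a < b < c < d < e < f < g < h < i and write every simplex with vertices in increasing order. Then dim K = 2 and the simplices of K are:

  0-simplices (9): a, b, c, d, e, f, g, h, i
  1-simplices (27): ab, ac, ad, af, ag, ah, bc, bd, be, bh, bi, ce, cf, cg, ci, de, df, dg, di, ef, eg, eh, fh, fi, gh, gi, hi
  2-simplices (18): abc, abh, acg, adf, adg, afh, bce, bde, bdi, bhi, cef, cfi, cgi, deg, dfi, efh, egh, ghi

giving chain groups C_0 ≅ Z^9, C_1 ≅ Z^27, C_2 ≅ Z^18.

∂_1: C_1 → C_0 maps an edge to its endpoints' difference, ∂[p,q] = q − p.
The resulting 9×27 matrix has rank 8, and its Smith normal form has invariant factors (1,1,1,1,1,1,1,1).

Boundary ∂_2: C_2 → C_1 acts by ∂[p,q,r] = [q,r] − [p,r] + [p,q]. For instance
  ∂adf = df − af + ad,
  ∂deg = eg − dg + de.
The resulting 27×18 matrix has rank 17, and its Smith normal form has invariant factors (1,1,1,1,1,1,1,1,1,1,1,1,1,1,1,1,1).

Computing H_k = (kernel of ∂_k) / (image of ∂_{k+1}):

  H_0: rank C_0 − rank ∂_1 = 9 − 8 = 1, and the invariant factors of ∂_1 are all 1, so H_0 = Z.
  H_1: rank ker ∂_1 − rank ∂_2 = (27 − 8) − 17 = 2, and the invariant factors of ∂_2 are all 1, so H_1 = Z^2.
  H_2: rank ker ∂_2 − rank ∂_3 = (18 − 17) − 0 = 1, and there is no ∂_3, so H_2 = Z.

H_0 ≅ Z,  H_1 ≅ Z^2,  H_2 ≅ Z.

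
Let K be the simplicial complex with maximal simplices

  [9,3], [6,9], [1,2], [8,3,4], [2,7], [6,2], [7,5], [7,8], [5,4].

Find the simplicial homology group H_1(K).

H_1 = Z^2.

Take the total order 1 < 2 < 3 < 4 < 5 < 6 < 7 < 8 < 9 on the vertex set. Then K (dimension 2) consists of the simplices:

  0-simplices (9): [1], [2], [3], [4], [5], [6], [7], [8], [9]
  1-simplices (11): [1,2], [2,6], [2,7], [3,4], [3,8], [3,9], [4,5], [4,8], [5,7], [6,9], [7,8]
  2-simplices (1): [3,4,8]

giving chain groups C_0 ≅ Z^9, C_1 ≅ Z^11, C_2 ≅ Z^1.

The boundary map ∂_1: C_1 → C_0 is given by ∂[p,q] = [q] − [p]. For instance
  ∂[2,6] = [6] − [2].
This gives a 9×11 integer matrix of rank 8; reducing to Smith normal form yields diagonal entries (1,1,1,1,1,1,1,1).

Boundary ∂_2: C_2 → C_1 sends each 2-simplex [p,q,r] to [q,r] − [p,r] + [p,q]. For instance
  ∂[3,4,8] = [4,8] − [3,8] + [3,4].
This gives a 11×1 integer matrix of rank 1; reducing to Smith normal form yields diagonal entries (1).

Computing H_k = (kernel of ∂_k) / (image of ∂_{k+1}):

  H_1: rank ker ∂_1 − rank ∂_2 = (11 − 8) − 1 = 2, and the invariant factors of ∂_2 are all 1, so H_1 = Z^2.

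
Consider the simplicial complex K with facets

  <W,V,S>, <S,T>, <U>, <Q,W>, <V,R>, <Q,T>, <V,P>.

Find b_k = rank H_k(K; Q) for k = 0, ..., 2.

b_0 = 2, b_1 = 1, b_2 = 0.

Fix the vertex order P < Q < R < S < T < U < V < W and write every simplex with vertices in increasing order. Then dim K = 2 and the simplices of K are:

  0-simplices (8): P, Q, R, S, T, U, V, W
  1-simplices (8): PV, QT, QW, RV, ST, SV, SW, VW
  2-simplices (1): SVW

so the chain groups are C_0 ≅ Z^8, C_1 ≅ Z^8, C_2 ≅ Z^1.

∂_1: C_1 → C_0 is given by ∂[p,q] = [q] − [p]. For instance
  ∂ST = T − S.
As a 8×8 matrix over Z this has rank 6, with invariant factors (1,1,1,1,1,1).

The boundary map ∂_2: C_2 → C_1 maps a triangle to the signed sum of its edges. For instance
  ∂SVW = VW − SW + SV.
The resulting 8×1 matrix has rank 1, and its Smith normal form has invariant factors (1).

Now H_k = ker ∂_k / im ∂_{k+1}, so:

  H_0: rank C_0 − rank ∂_1 = 8 − 6 = 2, and the invariant factors of ∂_1 are all 1, so H_0 ≅ Z^2.
  H_1: rank ker ∂_1 − rank ∂_2 = (8 − 6) − 1 = 1, and the invariant factors of ∂_2 are all 1, so H_1 ≅ Z.
  H_2: rank ker ∂_2 − rank ∂_3 = (1 − 1) − 0 = 0, and there is no ∂_3, so H_2 ≅ 0.

As a check, the Euler characteristic is 8 − 8 + 1 = 1, which agrees with 2 − 1 + 0 = 1.

Hence the Betti numbers are b_0 = 2, b_1 = 1, b_2 = 0.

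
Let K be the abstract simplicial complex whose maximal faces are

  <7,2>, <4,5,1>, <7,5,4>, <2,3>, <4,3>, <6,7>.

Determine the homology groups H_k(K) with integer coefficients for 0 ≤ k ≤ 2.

Take the total order 1 < 2 < 3 < 4 < 5 < 6 < 7 on the vertex set. Then K (dimension 2) consists of the simplices:

  0-simplices (7): [1], [2], [3], [4], [5], [6], [7]
  1-simplices (9): [1,4], [1,5], [2,3], [2,7], [3,4], [4,5], [4,7], [5,7], [6,7]
  2-simplices (2): [1,4,5], [4,5,7]

Hence C_0 ≅ Z^7, C_1 ≅ Z^9, C_2 ≅ Z^2.

Boundary ∂_1: C_1 → C_0 sends each edge [p,q] (with p < q) to q − p. For instance
  ∂[2,3] = [3] − [2].
As a 7×9 matrix over Z this has rank 6, with invariant factors (1,1,1,1,1,1).

∂_2: C_2 → C_1 sends each 2-simplex [p,q,r] to [q,r] − [p,r] + [p,q]. For instance
  ∂[4,5,7] = [5,7] − [4,7] + [4,5],
  ∂[1,4,5] = [4,5] − [1,5] + [1,4].
The resulting 9×2 matrix has rank 2, and its Smith normal form has invariant factors (1,1).

Computing H_k = (kernel of ∂_k) / (image of ∂_{k+1}):

  H_0: rank C_0 − rank ∂_1 = 7 − 6 = 1, and the invariant factors of ∂_1 are all 1, so H_0 = Z.
  H_1: rank ker ∂_1 − rank ∂_2 = (9 − 6) − 2 = 1, and the invariant factors of ∂_2 are all 1, so H_1 = Z.
  H_2: rank ker ∂_2 − rank ∂_3 = (2 − 2) − 0 = 0, and there is no ∂_3, so H_2 = 0.

H_0 ≅ Z,  H_1 ≅ Z,  H_2 = 0.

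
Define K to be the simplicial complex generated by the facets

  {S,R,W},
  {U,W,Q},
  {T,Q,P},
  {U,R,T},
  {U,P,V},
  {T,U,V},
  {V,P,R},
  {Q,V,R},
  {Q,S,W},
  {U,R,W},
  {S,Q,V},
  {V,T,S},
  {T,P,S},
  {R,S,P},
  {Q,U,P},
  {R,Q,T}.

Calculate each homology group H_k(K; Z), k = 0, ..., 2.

K has 8 vertices, 24 edges, 16 triangles.
rank ∂_0 = 0, rank ∂_1 = 7 ⇒ b_0 = 8 − 0 − 7 = 1; all invariant factors of ∂_1 are 1 so no torsion. So H_0 ≅ Z.
rank ∂_1 = 7, rank ∂_2 = 15 ⇒ b_1 = 24 − 7 − 15 = 2; all invariant factors of ∂_2 are 1 so no torsion. So H_1 ≅ Z^2.
rank ∂_2 = 15, rank ∂_3 = 0 ⇒ b_2 = 16 − 15 − 0 = 1. So H_2 ≅ Z.

H_0 ≅ Z,  H_1 ≅ Z^2,  H_2 ≅ Z.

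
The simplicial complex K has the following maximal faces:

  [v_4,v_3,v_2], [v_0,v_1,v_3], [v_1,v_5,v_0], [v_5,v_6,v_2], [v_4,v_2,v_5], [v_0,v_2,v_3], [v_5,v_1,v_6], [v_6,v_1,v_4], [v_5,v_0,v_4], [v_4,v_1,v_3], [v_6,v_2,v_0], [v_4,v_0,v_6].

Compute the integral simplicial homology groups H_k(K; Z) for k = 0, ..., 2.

H_0 ≅ Z,  H_1 ≅ Z/2,  H_2 = 0.

Order the vertices as v_0 < v_1 < v_2 < v_3 < v_4 < v_5 < v_6. Listing each simplex with vertices in this order, K has dimension 2 with simplices:

  0-simplices (7): [v_0], [v_1], [v_2], [v_3], [v_4], [v_5], [v_6]
  1-simplices (18): (18 of them)
  2-simplices (12): (12 of them)

giving chain groups C_0 ≅ Z^7, C_1 ≅ Z^18, C_2 ≅ Z^12.

∂_1: C_1 → C_0 sends each edge [p,q] (with p < q) to q − p. For instance
  ∂[v_1,v_5] = [v_5] − [v_1].
As a 7×18 matrix over Z this has rank 6, with invariant factors (1,1,1,1,1,1).

The boundary map ∂_2: C_2 → C_1 sends each 2-simplex [p,q,r] to [q,r] − [p,r] + [p,q]. For instance
  ∂[v_0,v_4,v_6] = [v_4,v_6] − [v_0,v_6] + [v_0,v_4],
  ∂[v_0,v_4,v_5] = [v_4,v_5] − [v_0,v_5] + [v_0,v_4].
The resulting 18×12 matrix has rank 12, and its Smith normal form has invariant factors (1,1,1,1,1,1,1,1,1,1,1,2).

Reading off H_k = ker ∂_k / im ∂_{k+1}:

  H_0: rank C_0 − rank ∂_1 = 7 − 6 = 1, and the invariant factors of ∂_1 are all 1, so H_0 = Z.
  H_1: rank ker ∂_1 − rank ∂_2 = (18 − 6) − 12 = 0, and ∂_2 has invariant factor 2 > 1, so H_1 = Z/2.
  H_2: rank ker ∂_2 − rank ∂_3 = (12 − 12) − 0 = 0, and there is no ∂_3, so H_2 = 0.

As a check, the Euler characteristic is 7 − 18 + 12 = 1, which agrees with 1 − 0 + 0 = 1.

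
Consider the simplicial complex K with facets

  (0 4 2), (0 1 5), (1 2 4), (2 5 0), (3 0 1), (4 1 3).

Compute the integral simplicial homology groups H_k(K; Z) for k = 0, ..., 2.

Fix the vertex order 0 < 1 < 2 < 3 < 4 < 5 and write every simplex with vertices in increasing order. Then dim K = 2 and the simplices of K are:

  0-simplices (6): [0], [1], [2], [3], [4], [5]
  1-simplices (12): [0,1], [0,2], [0,3], [0,4], [0,5], [1,2], [1,3], [1,4], [1,5], [2,4], [2,5], [3,4]
  2-simplices (6): [0,1,3], [0,1,5], [0,2,4], [0,2,5], [1,2,4], [1,3,4]

giving chain groups C_0 ≅ Z^6, C_1 ≅ Z^12, C_2 ≅ Z^6.

Boundary ∂_1: C_1 → C_0 sends each edge [p,q] (with p < q) to q − p. For instance
  ∂[1,2] = [2] − [1].
This gives a 6×12 integer matrix of rank 5; reducing to Smith normal form yields diagonal entries (1,1,1,1,1).

The boundary map ∂_2: C_2 → C_1 acts by ∂[p,q,r] = [q,r] − [p,r] + [p,q]. For instance
  ∂[0,2,4] = [2,4] − [0,4] + [0,2],
  ∂[0,1,3] = [1,3] − [0,3] + [0,1].
As a 12×6 matrix over Z this has rank 6, with invariant factors (1,1,1,1,1,1).

Reading off H_k = ker ∂_k / im ∂_{k+1}:

  H_0: rank C_0 − rank ∂_1 = 6 − 5 = 1, and the invariant factors of ∂_1 are all 1, so H_0 = Z.
  H_1: rank ker ∂_1 − rank ∂_2 = (12 − 5) − 6 = 1, and the invariant factors of ∂_2 are all 1, so H_1 = Z.
  H_2: rank ker ∂_2 − rank ∂_3 = (6 − 6) − 0 = 0, and there is no ∂_3, so H_2 = 0.

As a check, the Euler characteristic is 6 − 12 + 6 = 0, which agrees with 1 − 1 + 0 = 0.
(K is a triangulation of the cylinder S^1 x I.)

H_0 = Z,  H_1 = Z,  H_2 = 0.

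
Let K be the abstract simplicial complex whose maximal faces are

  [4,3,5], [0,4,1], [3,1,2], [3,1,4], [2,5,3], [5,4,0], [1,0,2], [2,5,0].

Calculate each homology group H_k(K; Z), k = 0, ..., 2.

H_0 ≅ Z,  H_1 = 0,  H_2 ≅ Z.

Fix the vertex order 0 < 1 < 2 < 3 < 4 < 5 and write every simplex with vertices in increasing order. Then dim K = 2 and the simplices of K are:

  0-simplices (6): [0], [1], [2], [3], [4], [5]
  1-simplices (12): [0,1], [0,2], [0,4], [0,5], [1,2], [1,3], [1,4], [2,3], [2,5], [3,4], [3,5], [4,5]
  2-simplices (8): [0,1,2], [0,1,4], [0,2,5], [0,4,5], [1,2,3], [1,3,4], [2,3,5], [3,4,5]

so the chain groups are C_0 ≅ Z^6, C_1 ≅ Z^12, C_2 ≅ Z^8.

∂_1: C_1 → C_0 sends each edge [p,q] (with p < q) to q − p. For instance
  ∂[3,5] = [5] − [3].
The 6×12 boundary matrix has rank 5 and Smith normal form diag(1,1,1,1,1).

∂_2: C_2 → C_1 acts by ∂[p,q,r] = [q,r] − [p,r] + [p,q]. For instance
  ∂[1,3,4] = [3,4] − [1,4] + [1,3],
  ∂[3,4,5] = [4,5] − [3,5] + [3,4].
This gives a 12×8 integer matrix of rank 7; reducing to Smith normal form yields diagonal entries (1,1,1,1,1,1,1).

From H_k ≅ ker(∂_k) / im(∂_{k+1}) we obtain:

  H_0: rank C_0 − rank ∂_1 = 6 − 5 = 1, and the invariant factors of ∂_1 are all 1, so H_0 ≅ Z.
  H_1: rank ker ∂_1 − rank ∂_2 = (12 − 5) − 7 = 0, and the invariant factors of ∂_2 are all 1, so H_1 ≅ 0.
  H_2: rank ker ∂_2 − rank ∂_3 = (8 − 7) − 0 = 1, and there is no ∂_3, so H_2 ≅ Z.

(K is a triangulation of the 2-sphere S^2.)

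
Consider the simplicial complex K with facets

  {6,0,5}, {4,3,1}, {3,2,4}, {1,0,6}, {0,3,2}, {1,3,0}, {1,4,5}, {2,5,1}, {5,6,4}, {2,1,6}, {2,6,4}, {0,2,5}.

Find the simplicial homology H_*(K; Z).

We work with the vertex ordering 0 < 1 < 2 < 3 < 4 < 5 < 6. The simplices of K, each written with vertices in increasing order, are:

  0-simplices (7): [0], [1], [2], [3], [4], [5], [6]
  1-simplices (18): [0,1], [0,2], [0,3], [0,5], [0,6], [1,2], [1,3], [1,4], [1,5], [1,6], [2,3], [2,4], [2,5], [2,6], [3,4], [4,5], [4,6], [5,6]
  2-simplices (12): [0,1,3], [0,1,6], [0,2,3], [0,2,5], [0,5,6], [1,2,5], [1,2,6], [1,3,4], [1,4,5], [2,3,4], [2,4,6], [4,5,6]

giving chain groups C_0 ≅ Z^7, C_1 ≅ Z^18, C_2 ≅ Z^12.

∂_1: C_1 → C_0 is given by ∂[p,q] = [q] − [p]. For instance
  ∂[3,4] = [4] − [3].
The resulting 7×18 matrix has rank 6, and its Smith normal form has invariant factors (1,1,1,1,1,1).

Boundary ∂_2: C_2 → C_1 acts by ∂[p,q,r] = [q,r] − [p,r] + [p,q]. For instance
  ∂[0,2,5] = [2,5] − [0,5] + [0,2],
  ∂[0,1,6] = [1,6] − [0,6] + [0,1].
This gives a 18×12 integer matrix of rank 12; reducing to Smith normal form yields diagonal entries (1,1,1,1,1,1,1,1,1,1,1,2).

Now H_k = ker ∂_k / im ∂_{k+1}, so:

  H_0: rank C_0 − rank ∂_1 = 7 − 6 = 1, and the invariant factors of ∂_1 are all 1, so H_0 ≅ Z.
  H_1: rank ker ∂_1 − rank ∂_2 = (18 − 6) − 12 = 0, and ∂_2 has invariant factor 2 > 1, so H_1 ≅ Z/2.
  H_2: rank ker ∂_2 − rank ∂_3 = (12 − 12) − 0 = 0, and there is no ∂_3, so H_2 ≅ 0.

As a check, the Euler characteristic is 7 − 18 + 12 = 1, which agrees with 1 − 0 + 0 = 1.
(K is a triangulation of the real projective plane RP^2.)

H_0 = Z,  H_1 = Z/2,  H_2 = 0.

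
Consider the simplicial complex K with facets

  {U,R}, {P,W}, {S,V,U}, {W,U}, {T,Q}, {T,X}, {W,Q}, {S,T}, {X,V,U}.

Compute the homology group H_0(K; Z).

Fix the vertex order P < Q < R < S < T < U < V < W < X and write every simplex with vertices in increasing order. Then dim K = 2 and the simplices of K are:

  0-simplices (9): P, Q, R, S, T, U, V, W, X
  1-simplices (12): PW, QT, QW, RU, ST, SU, SV, TX, UV, UW, UX, VX
  2-simplices (2): SUV, UVX

Hence C_0 ≅ Z^9, C_1 ≅ Z^12, C_2 ≅ Z^2.

The boundary map ∂_1: C_1 → C_0 is given by ∂[p,q] = [q] − [p]. For instance
  ∂UX = X − U.
The resulting 9×12 matrix has rank 8, and its Smith normal form has invariant factors (1,1,1,1,1,1,1,1).

The boundary map ∂_2: C_2 → C_1 acts by ∂[p,q,r] = [q,r] − [p,r] + [p,q]. For instance
  ∂UVX = VX − UX + UV,
  ∂SUV = UV − SV + SU.
The resulting 12×2 matrix has rank 2, and its Smith normal form has invariant factors (1,1).

Now H_k = ker ∂_k / im ∂_{k+1}, so:

  H_0: rank C_0 − rank ∂_1 = 9 − 8 = 1, and the invariant factors of ∂_1 are all 1, so H_0 = Z.

H_0 ≅ Z.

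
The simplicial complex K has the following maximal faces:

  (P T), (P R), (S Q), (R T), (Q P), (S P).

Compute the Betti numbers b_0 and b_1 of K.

b_0 = 1, b_1 = 2.

Take the total order P < Q < R < S < T on the vertex set. Then K (dimension 1) consists of the simplices:

  0-simplices (5): P, Q, R, S, T
  1-simplices (6): PQ, PR, PS, PT, QS, RT

Hence C_0 ≅ Z^5, C_1 ≅ Z^6.

Boundary ∂_1: C_1 → C_0 is given by ∂[p,q] = [q] − [p].
The resulting 5×6 matrix has rank 4, and its Smith normal form has invariant factors (1,1,1,1).

Now H_k = ker ∂_k / im ∂_{k+1}, so:

  H_0: rank C_0 − rank ∂_1 = 5 − 4 = 1, and the invariant factors of ∂_1 are all 1, so H_0 ≅ Z.
  H_1: rank ker ∂_1 − rank ∂_2 = (6 − 4) − 0 = 2, and there is no ∂_2, so H_1 ≅ Z^2.

As a check, the Euler characteristic is 5 − 6 = -1, which agrees with 1 − 2 = -1.

Hence the Betti numbers are b_0 = 1, b_1 = 2.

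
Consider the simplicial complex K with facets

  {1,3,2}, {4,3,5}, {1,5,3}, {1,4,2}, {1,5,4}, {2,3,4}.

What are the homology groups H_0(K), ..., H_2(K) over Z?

H_0 ≅ Z,  H_1 = 0,  H_2 ≅ Z.

We work with the vertex ordering 1 < 2 < 3 < 4 < 5. The simplices of K, each written with vertices in increasing order, are:

  0-simplices (5): [1], [2], [3], [4], [5]
  1-simplices (9): [1,2], [1,3], [1,4], [1,5], [2,3], [2,4], [3,4], [3,5], [4,5]
  2-simplices (6): [1,2,3], [1,2,4], [1,3,5], [1,4,5], [2,3,4], [3,4,5]

so the chain groups are C_0 ≅ Z^5, C_1 ≅ Z^9, C_2 ≅ Z^6.

∂_1: C_1 → C_0 sends each edge [p,q] (with p < q) to q − p. For instance
  ∂[1,5] = [5] − [1].
As a 5×9 matrix over Z this has rank 4, with invariant factors (1,1,1,1).

∂_2: C_2 → C_1 sends each 2-simplex [p,q,r] to [q,r] − [p,r] + [p,q]. For instance
  ∂[1,2,3] = [2,3] − [1,3] + [1,2],
  ∂[1,2,4] = [2,4] − [1,4] + [1,2].
The resulting 9×6 matrix has rank 5, and its Smith normal form has invariant factors (1,1,1,1,1).

Now H_k = ker ∂_k / im ∂_{k+1}, so:

  H_0: rank C_0 − rank ∂_1 = 5 − 4 = 1, and the invariant factors of ∂_1 are all 1, so H_0 ≅ Z.
  H_1: rank ker ∂_1 − rank ∂_2 = (9 − 4) − 5 = 0, and the invariant factors of ∂_2 are all 1, so H_1 ≅ 0.
  H_2: rank ker ∂_2 − rank ∂_3 = (6 − 5) − 0 = 1, and there is no ∂_3, so H_2 ≅ Z.

As a check, the Euler characteristic is 5 − 9 + 6 = 2, which agrees with 1 − 0 + 1 = 2.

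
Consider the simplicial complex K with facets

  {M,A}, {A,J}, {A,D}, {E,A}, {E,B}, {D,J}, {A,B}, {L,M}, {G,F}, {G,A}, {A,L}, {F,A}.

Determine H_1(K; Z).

H_1 ≅ Z^4.

K has 9 vertices, 12 edges.
rank ∂_1 = 8, rank ∂_2 = 0 ⇒ b_1 = 12 − 8 − 0 = 4. So H_1 ≅ Z^4.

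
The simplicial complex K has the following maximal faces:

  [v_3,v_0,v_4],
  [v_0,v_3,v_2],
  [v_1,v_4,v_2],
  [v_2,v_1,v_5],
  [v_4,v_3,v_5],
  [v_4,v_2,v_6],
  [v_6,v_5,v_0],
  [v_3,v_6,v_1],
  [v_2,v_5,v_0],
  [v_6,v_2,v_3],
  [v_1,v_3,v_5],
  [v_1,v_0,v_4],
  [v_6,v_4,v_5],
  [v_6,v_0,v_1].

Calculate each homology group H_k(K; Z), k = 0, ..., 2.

H_0 = Z,  H_1 = Z^2,  H_2 = Z.

Fix the vertex order v_0 < v_1 < v_2 < v_3 < v_4 < v_5 < v_6 and write every simplex with vertices in increasing order. Then dim K = 2 and the simplices of K are:

  0-simplices (7): [v_0], [v_1], [v_2], [v_3], [v_4], [v_5], [v_6]
  1-simplices (21): (21 of them)
  2-simplices (14): (14 of them)

giving chain groups C_0 ≅ Z^7, C_1 ≅ Z^21, C_2 ≅ Z^14.

Boundary ∂_1: C_1 → C_0 sends each edge [p,q] (with p < q) to q − p.
As a 7×21 matrix over Z this has rank 6, with invariant factors (1,1,1,1,1,1).

The boundary map ∂_2: C_2 → C_1 acts by ∂[p,q,r] = [q,r] − [p,r] + [p,q]. For instance
  ∂[v_2,v_3,v_6] = [v_3,v_6] − [v_2,v_6] + [v_2,v_3],
  ∂[v_1,v_3,v_5] = [v_3,v_5] − [v_1,v_5] + [v_1,v_3].
The 21×14 boundary matrix has rank 13 and Smith normal form diag(1,1,1,1,1,1,1,1,1,1,1,1,1).

Reading off H_k = ker ∂_k / im ∂_{k+1}:

  H_0: rank C_0 − rank ∂_1 = 7 − 6 = 1, and the invariant factors of ∂_1 are all 1, so H_0 = Z.
  H_1: rank ker ∂_1 − rank ∂_2 = (21 − 6) − 13 = 2, and the invariant factors of ∂_2 are all 1, so H_1 = Z^2.
  H_2: rank ker ∂_2 − rank ∂_3 = (14 − 13) − 0 = 1, and there is no ∂_3, so H_2 = Z.

(K is a triangulation of the torus T^2.)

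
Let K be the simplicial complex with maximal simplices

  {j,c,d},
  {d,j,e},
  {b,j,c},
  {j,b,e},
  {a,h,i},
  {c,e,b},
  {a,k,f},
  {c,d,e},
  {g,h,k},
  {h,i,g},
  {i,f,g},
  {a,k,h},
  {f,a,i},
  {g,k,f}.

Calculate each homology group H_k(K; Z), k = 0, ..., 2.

H_0 ≅ Z^2,  H_1 = 0,  H_2 ≅ Z^2.

Take the total order a < b < c < d < e < f < g < h < i < j < k on the vertex set. Then K (dimension 2) consists of the simplices:

  0-simplices (11): a, b, c, d, e, f, g, h, i, j, k
  1-simplices (21): af, ah, ai, ak, bc, be, bj, cd, ce, cj, de, dj, ej, fg, fi, fk, gh, gi, gk, hi, hk
  2-simplices (14): afi, afk, ahi, ahk, bce, bcj, bej, cde, cdj, dej, fgi, fgk, ghi, ghk

so the chain groups are C_0 ≅ Z^11, C_1 ≅ Z^21, C_2 ≅ Z^14.

The boundary map ∂_1: C_1 → C_0 is given by ∂[p,q] = [q] − [p].
As a 11×21 matrix over Z this has rank 9, with invariant factors (1,1,1,1,1,1,1,1,1).

The boundary map ∂_2: C_2 → C_1 maps a triangle to the signed sum of its edges. For instance
  ∂cde = de − ce + cd,
  ∂fgk = gk − fk + fg.
As a 21×14 matrix over Z this has rank 12, with invariant factors (1,1,1,1,1,1,1,1,1,1,1,1).

Now H_k = ker ∂_k / im ∂_{k+1}, so:

  H_0: rank C_0 − rank ∂_1 = 11 − 9 = 2, and the invariant factors of ∂_1 are all 1, so H_0 ≅ Z^2.
  H_1: rank ker ∂_1 − rank ∂_2 = (21 − 9) − 12 = 0, and the invariant factors of ∂_2 are all 1, so H_1 ≅ 0.
  H_2: rank ker ∂_2 − rank ∂_3 = (14 − 12) − 0 = 2, and there is no ∂_3, so H_2 ≅ Z^2.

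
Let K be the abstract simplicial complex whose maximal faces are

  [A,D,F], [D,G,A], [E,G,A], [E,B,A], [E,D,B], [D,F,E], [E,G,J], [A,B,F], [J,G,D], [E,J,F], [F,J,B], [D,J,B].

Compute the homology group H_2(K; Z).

H_2 ≅ 0.

Order the vertices as A < B < D < E < F < G < J. Listing each simplex with vertices in this order, K has dimension 2 with simplices:

  0-simplices (7): A, B, D, E, F, G, J
  1-simplices (18): AB, AD, AE, AF, AG, BD, BE, BF, BJ, DE, DF, DG, DJ, EF, EG, EJ, FJ, GJ
  2-simplices (12): ABE, ABF, ADF, ADG, AEG, BDE, BDJ, BFJ, DEF, DGJ, EFJ, EGJ

so the chain groups are C_0 ≅ Z^7, C_1 ≅ Z^18, C_2 ≅ Z^12.

Boundary ∂_1: C_1 → C_0 sends each edge [p,q] (with p < q) to q − p. For instance
  ∂BD = D − B.
The 7×18 boundary matrix has rank 6 and Smith normal form diag(1,1,1,1,1,1).

Boundary ∂_2: C_2 → C_1 acts by ∂[p,q,r] = [q,r] − [p,r] + [p,q]. For instance
  ∂AEG = EG − AG + AE,
  ∂ABF = BF − AF + AB.
As a 18×12 matrix over Z this has rank 12, with invariant factors (1,1,1,1,1,1,1,1,1,1,1,2).

From H_k ≅ ker(∂_k) / im(∂_{k+1}) we obtain:

  H_2: rank ker ∂_2 − rank ∂_3 = (12 − 12) − 0 = 0, and there is no ∂_3, so H_2 ≅ 0.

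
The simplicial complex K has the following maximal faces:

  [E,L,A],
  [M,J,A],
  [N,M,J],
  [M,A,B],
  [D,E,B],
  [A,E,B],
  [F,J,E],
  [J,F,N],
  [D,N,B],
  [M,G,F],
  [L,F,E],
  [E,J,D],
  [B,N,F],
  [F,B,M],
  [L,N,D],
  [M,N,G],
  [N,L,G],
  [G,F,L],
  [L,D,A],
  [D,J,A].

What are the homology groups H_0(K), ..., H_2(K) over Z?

Order the vertices as A < B < D < E < F < G < J < L < M < N. Listing each simplex with vertices in this order, K has dimension 2 with simplices:

  0-simplices (10): A, B, D, E, F, G, J, L, M, N
  1-simplices (30): AB, AD, AE, AJ, AL, AM, BD, BE, BF, BM, BN, DE, DJ, DL, DN, EF, EJ, EL, FG, FJ, FL, FM, FN, GL, GM, GN, JM, JN, LN, MN
  2-simplices (20): ABE, ABM, ADJ, ADL, AEL, AJM, BDE, BDN, BFM, BFN, DEJ, DLN, EFJ, EFL, FGL, FGM, FJN, GLN, GMN, JMN

Hence C_0 ≅ Z^10, C_1 ≅ Z^30, C_2 ≅ Z^20.

∂_1: C_1 → C_0 maps an edge to its endpoints' difference, ∂[p,q] = q − p.
The resulting 10×30 matrix has rank 9, and its Smith normal form has invariant factors (1,1,1,1,1,1,1,1,1).

Boundary ∂_2: C_2 → C_1 maps a triangle to the signed sum of its edges. For instance
  ∂ADJ = DJ − AJ + AD,
  ∂EFJ = FJ − EJ + EF.
This gives a 30×20 integer matrix of rank 20; reducing to Smith normal form yields diagonal entries (1,1,1,1,1,1,1,1,1,1,1,1,1,1,1,1,1,1,1,2).

From H_k ≅ ker(∂_k) / im(∂_{k+1}) we obtain:

  H_0: rank C_0 − rank ∂_1 = 10 − 9 = 1, and the invariant factors of ∂_1 are all 1, so H_0 = Z.
  H_1: rank ker ∂_1 − rank ∂_2 = (30 − 9) − 20 = 1, and ∂_2 has invariant factor 2 > 1, so H_1 = Z ⊕ Z/2Z.
  H_2: rank ker ∂_2 − rank ∂_3 = (20 − 20) − 0 = 0, and there is no ∂_3, so H_2 = 0.

(K is a triangulation of the Klein bottle.)

H_0 ≅ Z,  H_1 ≅ Z ⊕ Z/2Z,  H_2 = 0.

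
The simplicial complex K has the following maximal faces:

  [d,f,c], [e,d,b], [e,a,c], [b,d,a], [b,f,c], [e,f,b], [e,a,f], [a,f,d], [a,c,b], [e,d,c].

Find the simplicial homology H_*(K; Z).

We work with the vertex ordering a < b < c < d < e < f. The simplices of K, each written with vertices in increasing order, are:

  0-simplices (6): a, b, c, d, e, f
  1-simplices (15): ab, ac, ad, ae, af, bc, bd, be, bf, cd, ce, cf, de, df, ef
  2-simplices (10): abc, abd, ace, adf, aef, bcf, bde, bef, cde, cdf

giving chain groups C_0 ≅ Z^6, C_1 ≅ Z^15, C_2 ≅ Z^10.

The boundary map ∂_1: C_1 → C_0 maps an edge to its endpoints' difference, ∂[p,q] = q − p.
As a 6×15 matrix over Z this has rank 5, with invariant factors (1,1,1,1,1).

∂_2: C_2 → C_1 maps a triangle to the signed sum of its edges. For instance
  ∂aef = ef − af + ae,
  ∂bef = ef − bf + be.
As a 15×10 matrix over Z this has rank 10, with invariant factors (1,1,1,1,1,1,1,1,1,2).

Now H_k = ker ∂_k / im ∂_{k+1}, so:

  H_0: rank C_0 − rank ∂_1 = 6 − 5 = 1, and the invariant factors of ∂_1 are all 1, so H_0 ≅ Z.
  H_1: rank ker ∂_1 − rank ∂_2 = (15 − 5) − 10 = 0, and ∂_2 has invariant factor 2 > 1, so H_1 ≅ Z/2Z.
  H_2: rank ker ∂_2 − rank ∂_3 = (10 − 10) − 0 = 0, and there is no ∂_3, so H_2 ≅ 0.

(K is a triangulation of the real projective plane RP^2.)

H_0 ≅ Z,  H_1 ≅ Z/2Z,  H_2 = 0.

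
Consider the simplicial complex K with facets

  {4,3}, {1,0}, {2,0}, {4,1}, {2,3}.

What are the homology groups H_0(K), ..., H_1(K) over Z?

Order the vertices as 0 < 1 < 2 < 3 < 4. Listing each simplex with vertices in this order, K has dimension 1 with simplices:

  0-simplices (5): [0], [1], [2], [3], [4]
  1-simplices (5): [0,1], [0,2], [1,4], [2,3], [3,4]

giving chain groups C_0 ≅ Z^5, C_1 ≅ Z^5.

Boundary ∂_1: C_1 → C_0 is given by ∂[p,q] = [q] − [p].
The resulting 5×5 matrix has rank 4, and its Smith normal form has invariant factors (1,1,1,1).

Computing H_k = (kernel of ∂_k) / (image of ∂_{k+1}):

  H_0: rank C_0 − rank ∂_1 = 5 − 4 = 1, and the invariant factors of ∂_1 are all 1, so H_0 = Z.
  H_1: rank ker ∂_1 − rank ∂_2 = (5 − 4) − 0 = 1, and there is no ∂_2, so H_1 = Z.

As a check, the Euler characteristic is 5 − 5 = 0, which agrees with 1 − 1 = 0.

H_0 ≅ Z,  H_1 ≅ Z.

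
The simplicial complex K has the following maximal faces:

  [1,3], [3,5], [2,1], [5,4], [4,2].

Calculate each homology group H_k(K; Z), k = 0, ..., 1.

Fix the vertex order 1 < 2 < 3 < 4 < 5 and write every simplex with vertices in increasing order. Then dim K = 1 and the simplices of K are:

  0-simplices (5): [1], [2], [3], [4], [5]
  1-simplices (5): [1,2], [1,3], [2,4], [3,5], [4,5]

so the chain groups are C_0 ≅ Z^5, C_1 ≅ Z^5.

The boundary map ∂_1: C_1 → C_0 maps an edge to its endpoints' difference, ∂[p,q] = q − p. For instance
  ∂[1,2] = [2] − [1].
The resulting 5×5 matrix has rank 4, and its Smith normal form has invariant factors (1,1,1,1).

Now H_k = ker ∂_k / im ∂_{k+1}, so:

  H_0: rank C_0 − rank ∂_1 = 5 − 4 = 1, and the invariant factors of ∂_1 are all 1, so H_0 ≅ Z.
  H_1: rank ker ∂_1 − rank ∂_2 = (5 − 4) − 0 = 1, and there is no ∂_2, so H_1 ≅ Z.

H_0 ≅ Z,  H_1 ≅ Z.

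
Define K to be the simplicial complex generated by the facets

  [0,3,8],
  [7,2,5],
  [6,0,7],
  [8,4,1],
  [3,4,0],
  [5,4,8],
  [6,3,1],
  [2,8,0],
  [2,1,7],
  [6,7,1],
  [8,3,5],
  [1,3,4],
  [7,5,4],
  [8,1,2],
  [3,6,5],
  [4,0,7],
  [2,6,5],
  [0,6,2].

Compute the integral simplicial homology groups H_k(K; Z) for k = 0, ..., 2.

K has 9 vertices, 27 edges, 18 triangles.
rank ∂_0 = 0, rank ∂_1 = 8 ⇒ b_0 = 9 − 0 − 8 = 1; all invariant factors of ∂_1 are 1 so no torsion. So H_0 ≅ Z.
rank ∂_1 = 8, rank ∂_2 = 18 ⇒ b_1 = 27 − 8 − 18 = 1; ∂_2 has invariant factor(s) [2] giving torsion. So H_1 ≅ Z ⊕ Z/2Z.
rank ∂_2 = 18, rank ∂_3 = 0 ⇒ b_2 = 18 − 18 − 0 = 0. So H_2 ≅ 0.

H_0 = Z,  H_1 = Z ⊕ Z/2Z,  H_2 = 0.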